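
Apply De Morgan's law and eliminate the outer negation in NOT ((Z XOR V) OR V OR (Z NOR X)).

NOT (Z XOR V) AND NOT V AND NOT (Z NOR X)
De Morgan's: NOT(OR of terms) = AND of negations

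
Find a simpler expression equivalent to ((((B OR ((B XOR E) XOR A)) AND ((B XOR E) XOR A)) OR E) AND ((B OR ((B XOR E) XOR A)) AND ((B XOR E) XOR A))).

By absorption (E AND (E OR v) = E) then absorption (E AND (E OR v) = E):
= ((B XOR E) XOR A)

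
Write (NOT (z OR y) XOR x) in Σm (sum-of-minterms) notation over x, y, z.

Σm(0, 5, 6, 7) = (NOT x AND NOT y AND NOT z) OR (x AND NOT y AND z) OR (x AND y AND NOT z) OR (x AND y AND z)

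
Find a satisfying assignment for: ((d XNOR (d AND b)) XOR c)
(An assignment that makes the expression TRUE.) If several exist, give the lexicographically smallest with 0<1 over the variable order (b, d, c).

b=0, d=0, c=0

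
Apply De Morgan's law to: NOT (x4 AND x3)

NOT x4 OR NOT x3
De Morgan's: NOT(AND of terms) = OR of negations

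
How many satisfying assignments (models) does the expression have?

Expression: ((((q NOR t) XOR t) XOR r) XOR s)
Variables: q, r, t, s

Satisfying assignments: (0,0,0,0), (0,0,1,0), (0,1,0,1), (0,1,1,1), (1,0,0,1), (1,0,1,0), (1,1,0,0), (1,1,1,1)
Count: 8 out of 16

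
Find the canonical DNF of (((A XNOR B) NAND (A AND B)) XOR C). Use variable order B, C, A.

(NOT B AND NOT C AND NOT A) OR (NOT B AND NOT C AND A) OR (B AND NOT C AND NOT A) OR (B AND C AND A)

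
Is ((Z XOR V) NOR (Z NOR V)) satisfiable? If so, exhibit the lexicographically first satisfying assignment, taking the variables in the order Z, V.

Z=1, V=1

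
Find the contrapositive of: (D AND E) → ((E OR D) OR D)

Contrapositive: NOT ((E OR D) OR D) → NOT (D AND E)
Note: A statement and its contrapositive are logically equivalent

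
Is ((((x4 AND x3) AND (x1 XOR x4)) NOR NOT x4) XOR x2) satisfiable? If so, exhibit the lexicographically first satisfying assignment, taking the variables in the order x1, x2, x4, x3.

x1=0, x2=0, x4=1, x3=0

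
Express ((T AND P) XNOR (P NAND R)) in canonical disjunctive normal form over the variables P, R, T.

(P AND NOT R AND T) OR (P AND R AND NOT T)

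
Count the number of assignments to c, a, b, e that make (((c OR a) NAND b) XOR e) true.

Satisfying assignments: (0,0,0,0), (0,0,1,0), (0,1,0,0), (0,1,1,1), (1,0,0,0), (1,0,1,1), (1,1,0,0), (1,1,1,1)
Count: 8 out of 16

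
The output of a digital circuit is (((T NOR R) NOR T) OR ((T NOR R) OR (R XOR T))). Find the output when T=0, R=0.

Substituting: (((0 NOR 0) NOR 0) OR ((0 NOR 0) OR (0 XOR 0)))
= 1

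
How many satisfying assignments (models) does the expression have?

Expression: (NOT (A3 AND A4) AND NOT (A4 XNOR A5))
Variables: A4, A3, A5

Satisfying assignments: (0,0,1), (0,1,1), (1,0,0)
Count: 3 out of 8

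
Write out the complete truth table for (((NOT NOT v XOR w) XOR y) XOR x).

w | y | x | v | Output
----------------------
0 | 0 | 0 | 0 | 0
0 | 0 | 0 | 1 | 1
0 | 0 | 1 | 0 | 1
0 | 0 | 1 | 1 | 0
0 | 1 | 0 | 0 | 1
0 | 1 | 0 | 1 | 0
0 | 1 | 1 | 0 | 0
0 | 1 | 1 | 1 | 1
1 | 0 | 0 | 0 | 1
1 | 0 | 0 | 1 | 0
1 | 0 | 1 | 0 | 0
1 | 0 | 1 | 1 | 1
1 | 1 | 0 | 0 | 0
1 | 1 | 0 | 1 | 1
1 | 1 | 1 | 0 | 1
1 | 1 | 1 | 1 | 0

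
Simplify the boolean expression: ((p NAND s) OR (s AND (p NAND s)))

By absorption (E OR (E AND v) = E):
= (p NAND s)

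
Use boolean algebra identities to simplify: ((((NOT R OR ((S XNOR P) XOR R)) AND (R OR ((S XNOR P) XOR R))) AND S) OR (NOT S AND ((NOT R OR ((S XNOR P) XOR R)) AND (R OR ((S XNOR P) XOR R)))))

By distribution ((E AND v) OR (E AND NOT v) = E) then distribution ((E OR v) AND (E OR NOT v) = E):
= ((S XNOR P) XOR R)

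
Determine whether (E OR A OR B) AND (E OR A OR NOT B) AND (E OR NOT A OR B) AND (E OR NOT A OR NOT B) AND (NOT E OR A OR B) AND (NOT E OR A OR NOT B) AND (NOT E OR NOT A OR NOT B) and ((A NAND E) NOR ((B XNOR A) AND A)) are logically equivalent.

Yes, they are equivalent — the two output columns agree on all 8 assignments:
E | A | B | Expression 1 | Expression 2
---------------------------------------
0 | 0 | 0 | 0 | 0
0 | 0 | 1 | 0 | 0
0 | 1 | 0 | 0 | 0
0 | 1 | 1 | 0 | 0
1 | 0 | 0 | 0 | 0
1 | 0 | 1 | 0 | 0
1 | 1 | 0 | 1 | 1
1 | 1 | 1 | 0 | 0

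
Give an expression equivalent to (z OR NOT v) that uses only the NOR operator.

((z NOR (v NOR v)) NOR (z NOR (v NOR v)))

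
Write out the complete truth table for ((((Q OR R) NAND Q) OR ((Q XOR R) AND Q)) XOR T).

R | Q | T | Output
------------------
0 | 0 | 0 | 1
0 | 0 | 1 | 0
0 | 1 | 0 | 1
0 | 1 | 1 | 0
1 | 0 | 0 | 1
1 | 0 | 1 | 0
1 | 1 | 0 | 0
1 | 1 | 1 | 1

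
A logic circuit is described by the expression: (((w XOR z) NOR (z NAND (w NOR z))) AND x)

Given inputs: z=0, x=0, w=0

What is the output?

Substituting: (((0 XOR 0) NOR (0 NAND (0 NOR 0))) AND 0)
= 0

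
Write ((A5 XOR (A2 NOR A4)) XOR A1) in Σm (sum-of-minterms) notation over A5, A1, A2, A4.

Σm(0, 5, 6, 7, 9, 10, 11, 12) = (NOT A5 AND NOT A1 AND NOT A2 AND NOT A4) OR (NOT A5 AND A1 AND NOT A2 AND A4) OR (NOT A5 AND A1 AND A2 AND NOT A4) OR (NOT A5 AND A1 AND A2 AND A4) OR (A5 AND NOT A1 AND NOT A2 AND A4) OR (A5 AND NOT A1 AND A2 AND NOT A4) OR (A5 AND NOT A1 AND A2 AND A4) OR (A5 AND A1 AND NOT A2 AND NOT A4)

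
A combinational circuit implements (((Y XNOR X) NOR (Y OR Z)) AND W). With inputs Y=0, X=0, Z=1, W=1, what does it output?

Substituting: (((0 XNOR 0) NOR (0 OR 1)) AND 1)
= 0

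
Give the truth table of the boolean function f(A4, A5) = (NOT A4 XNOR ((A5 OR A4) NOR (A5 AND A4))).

A4 | A5 | Output
----------------
0 | 0 | 1
0 | 1 | 0
1 | 0 | 1
1 | 1 | 1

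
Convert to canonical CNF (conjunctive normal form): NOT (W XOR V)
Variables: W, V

(W OR NOT V) AND (NOT W OR V)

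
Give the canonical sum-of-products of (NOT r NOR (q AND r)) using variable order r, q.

Σm(2) = (r AND NOT q)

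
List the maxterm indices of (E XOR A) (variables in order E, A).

ΠM(0, 3) = (E OR A) AND (NOT E OR NOT A)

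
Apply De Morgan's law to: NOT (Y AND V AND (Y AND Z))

NOT Y OR NOT V OR NOT (Y AND Z)
De Morgan's: NOT(AND of terms) = OR of negations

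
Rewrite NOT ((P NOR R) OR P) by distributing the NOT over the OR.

NOT (P NOR R) AND NOT P
De Morgan's: NOT(OR of terms) = AND of negations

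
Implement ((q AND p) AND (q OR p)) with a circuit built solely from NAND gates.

((((q NAND p) NAND (q NAND p)) NAND ((q NAND q) NAND (p NAND p))) NAND (((q NAND p) NAND (q NAND p)) NAND ((q NAND q) NAND (p NAND p))))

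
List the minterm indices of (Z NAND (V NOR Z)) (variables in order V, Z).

Σm(0, 1, 2, 3) = (NOT V AND NOT Z) OR (NOT V AND Z) OR (V AND NOT Z) OR (V AND Z)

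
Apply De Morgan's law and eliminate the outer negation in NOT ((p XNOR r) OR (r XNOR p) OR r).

NOT (p XNOR r) AND NOT (r XNOR p) AND NOT r
De Morgan's: NOT(OR of terms) = AND of negations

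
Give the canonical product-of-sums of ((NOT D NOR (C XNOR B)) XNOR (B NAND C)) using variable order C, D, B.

ΠM(0, 1, 2, 4) = (C OR D OR B) AND (C OR D OR NOT B) AND (C OR NOT D OR B) AND (NOT C OR D OR B)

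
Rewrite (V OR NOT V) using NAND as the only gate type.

((V NAND V) NAND ((V NAND V) NAND (V NAND V)))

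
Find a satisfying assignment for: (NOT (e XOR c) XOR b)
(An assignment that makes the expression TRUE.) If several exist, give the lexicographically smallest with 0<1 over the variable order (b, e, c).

b=0, e=0, c=0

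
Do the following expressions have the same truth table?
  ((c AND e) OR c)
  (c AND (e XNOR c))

No. Counterexample: with c=1, e=0, Expression 1 = 1 but Expression 2 = 0.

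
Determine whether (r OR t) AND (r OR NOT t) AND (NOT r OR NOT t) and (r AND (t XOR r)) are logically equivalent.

Yes, they are equivalent — the two output columns agree on all 4 assignments:
r | t | Expression 1 | Expression 2
-----------------------------------
0 | 0 | 0 | 0
0 | 1 | 0 | 0
1 | 0 | 1 | 1
1 | 1 | 0 | 0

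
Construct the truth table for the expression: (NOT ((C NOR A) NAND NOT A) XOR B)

A | C | B | Output
------------------
0 | 0 | 0 | 1
0 | 0 | 1 | 0
0 | 1 | 0 | 0
0 | 1 | 1 | 1
1 | 0 | 0 | 0
1 | 0 | 1 | 1
1 | 1 | 0 | 0
1 | 1 | 1 | 1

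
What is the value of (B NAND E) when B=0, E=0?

Substituting: (0 NAND 0)
= 1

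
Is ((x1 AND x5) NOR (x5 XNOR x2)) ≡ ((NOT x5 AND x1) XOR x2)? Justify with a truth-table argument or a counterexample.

No. Counterexample: with x2=0, x5=0, x1=1, Expression 1 = 0 but Expression 2 = 1.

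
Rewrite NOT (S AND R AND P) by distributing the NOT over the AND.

NOT S OR NOT R OR NOT P
De Morgan's: NOT(AND of terms) = OR of negations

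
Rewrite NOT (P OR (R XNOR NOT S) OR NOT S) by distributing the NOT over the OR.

NOT P AND NOT (R XNOR NOT S) AND S
De Morgan's: NOT(OR of terms) = AND of negations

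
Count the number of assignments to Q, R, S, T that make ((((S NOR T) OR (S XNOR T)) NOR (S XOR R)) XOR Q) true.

Satisfying assignments: (0,0,0,1), (0,1,1,0), (1,0,0,0), (1,0,1,0), (1,0,1,1), (1,1,0,0), (1,1,0,1), (1,1,1,1)
Count: 8 out of 16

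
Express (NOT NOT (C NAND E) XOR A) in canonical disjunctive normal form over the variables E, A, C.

(NOT E AND NOT A AND NOT C) OR (NOT E AND NOT A AND C) OR (E AND NOT A AND NOT C) OR (E AND A AND C)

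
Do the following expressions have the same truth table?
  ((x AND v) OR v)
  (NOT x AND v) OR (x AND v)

Yes, they are equivalent — the two output columns agree on all 4 assignments:
x | v | Expression 1 | Expression 2
-----------------------------------
0 | 0 | 0 | 0
0 | 1 | 1 | 1
1 | 0 | 0 | 0
1 | 1 | 1 | 1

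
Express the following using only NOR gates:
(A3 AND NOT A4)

((A3 NOR A3) NOR ((A4 NOR A4) NOR (A4 NOR A4)))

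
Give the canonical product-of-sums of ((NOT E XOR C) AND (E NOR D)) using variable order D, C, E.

ΠM(1, 2, 3, 4, 5, 6, 7) = (D OR C OR NOT E) AND (D OR NOT C OR E) AND (D OR NOT C OR NOT E) AND (NOT D OR C OR E) AND (NOT D OR C OR NOT E) AND (NOT D OR NOT C OR E) AND (NOT D OR NOT C OR NOT E)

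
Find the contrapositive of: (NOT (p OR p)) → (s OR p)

Contrapositive: NOT (s OR p) → (p OR p)
Note: A statement and its contrapositive are logically equivalent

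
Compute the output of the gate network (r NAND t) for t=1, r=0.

Substituting: (0 NAND 1)
= 1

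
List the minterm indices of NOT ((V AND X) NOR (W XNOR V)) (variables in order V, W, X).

Σm(0, 1, 5, 6, 7) = (NOT V AND NOT W AND NOT X) OR (NOT V AND NOT W AND X) OR (V AND NOT W AND X) OR (V AND W AND NOT X) OR (V AND W AND X)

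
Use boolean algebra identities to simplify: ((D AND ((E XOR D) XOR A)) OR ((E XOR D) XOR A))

By absorption (E OR (E AND v) = E):
= ((E XOR D) XOR A)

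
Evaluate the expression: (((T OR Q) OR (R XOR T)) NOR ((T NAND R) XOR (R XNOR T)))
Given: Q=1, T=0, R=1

Substituting: (((0 OR 1) OR (1 XOR 0)) NOR ((0 NAND 1) XOR (1 XNOR 0)))
= 0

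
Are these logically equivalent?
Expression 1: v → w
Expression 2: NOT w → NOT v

Yes, Contrapositive is always equivalent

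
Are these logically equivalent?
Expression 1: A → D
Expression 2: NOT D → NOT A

Yes, Contrapositive is always equivalent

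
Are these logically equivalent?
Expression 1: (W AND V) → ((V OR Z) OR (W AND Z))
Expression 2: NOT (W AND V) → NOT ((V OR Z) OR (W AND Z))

No, Inverse is not equivalent to original (counterexample: V=0, Z=1, W=0)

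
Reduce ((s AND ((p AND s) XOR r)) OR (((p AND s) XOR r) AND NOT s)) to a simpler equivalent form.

By distribution ((E AND v) OR (E AND NOT v) = E):
= ((p AND s) XOR r)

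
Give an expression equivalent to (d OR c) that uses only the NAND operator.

((d NAND d) NAND (c NAND c))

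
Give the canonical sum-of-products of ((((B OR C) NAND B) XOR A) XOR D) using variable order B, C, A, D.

Σm(0, 3, 4, 7, 9, 10, 13, 14) = (NOT B AND NOT C AND NOT A AND NOT D) OR (NOT B AND NOT C AND A AND D) OR (NOT B AND C AND NOT A AND NOT D) OR (NOT B AND C AND A AND D) OR (B AND NOT C AND NOT A AND D) OR (B AND NOT C AND A AND NOT D) OR (B AND C AND NOT A AND D) OR (B AND C AND A AND NOT D)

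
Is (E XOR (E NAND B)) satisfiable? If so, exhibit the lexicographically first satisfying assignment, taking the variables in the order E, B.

E=0, B=0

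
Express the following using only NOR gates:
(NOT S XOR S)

(((((S NOR S) NOR S) NOR ((S NOR S) NOR S)) NOR (((S NOR S) NOR S) NOR ((S NOR S) NOR S))) NOR (((((S NOR S) NOR (S NOR S)) NOR (S NOR S)) NOR (((S NOR S) NOR (S NOR S)) NOR (S NOR S))) NOR ((((S NOR S) NOR (S NOR S)) NOR (S NOR S)) NOR (((S NOR S) NOR (S NOR S)) NOR (S NOR S)))))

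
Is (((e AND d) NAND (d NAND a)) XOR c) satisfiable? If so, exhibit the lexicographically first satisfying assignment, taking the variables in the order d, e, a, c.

d=0, e=0, a=0, c=0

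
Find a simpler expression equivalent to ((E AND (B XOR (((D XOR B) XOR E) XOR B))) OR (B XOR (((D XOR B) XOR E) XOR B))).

By absorption (E OR (E AND v) = E) then XOR self-cancellation ((E XOR v) XOR v = E):
= ((D XOR B) XOR E)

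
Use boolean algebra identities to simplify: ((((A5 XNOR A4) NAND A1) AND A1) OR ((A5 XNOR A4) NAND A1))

By absorption (E OR (E AND v) = E):
= ((A5 XNOR A4) NAND A1)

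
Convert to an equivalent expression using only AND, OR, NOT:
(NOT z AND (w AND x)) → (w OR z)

NOT (NOT z AND (w AND x)) OR (w OR z)
(Implication elimination: A → B = NOT A OR B)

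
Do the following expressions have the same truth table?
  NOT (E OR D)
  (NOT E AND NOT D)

Yes, they are equivalent — the two output columns agree on all 4 assignments:
E | D | Expression 1 | Expression 2
-----------------------------------
0 | 0 | 1 | 1
0 | 1 | 0 | 0
1 | 0 | 0 | 0
1 | 1 | 0 | 0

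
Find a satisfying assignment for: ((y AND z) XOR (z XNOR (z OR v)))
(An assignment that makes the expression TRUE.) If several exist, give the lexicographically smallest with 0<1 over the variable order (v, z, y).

v=0, z=0, y=0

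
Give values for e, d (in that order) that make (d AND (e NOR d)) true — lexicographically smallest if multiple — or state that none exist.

UNSATISFIABLE - no assignment makes this expression true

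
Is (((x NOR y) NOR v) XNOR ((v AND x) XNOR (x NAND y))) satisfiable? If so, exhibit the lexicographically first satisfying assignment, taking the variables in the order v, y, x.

v=0, y=0, x=0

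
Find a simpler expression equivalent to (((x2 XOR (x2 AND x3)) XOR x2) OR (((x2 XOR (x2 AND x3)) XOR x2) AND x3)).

By absorption (E OR (E AND v) = E) then XOR self-cancellation ((E XOR v) XOR v = E):
= (x2 AND x3)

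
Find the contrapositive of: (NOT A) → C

Contrapositive: NOT C → A
Note: A statement and its contrapositive are logically equivalent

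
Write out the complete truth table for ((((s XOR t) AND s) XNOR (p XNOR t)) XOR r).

t | r | s | p | Output
----------------------
0 | 0 | 0 | 0 | 0
0 | 0 | 0 | 1 | 1
0 | 0 | 1 | 0 | 1
0 | 0 | 1 | 1 | 0
0 | 1 | 0 | 0 | 1
0 | 1 | 0 | 1 | 0
0 | 1 | 1 | 0 | 0
0 | 1 | 1 | 1 | 1
1 | 0 | 0 | 0 | 1
1 | 0 | 0 | 1 | 0
1 | 0 | 1 | 0 | 1
1 | 0 | 1 | 1 | 0
1 | 1 | 0 | 0 | 0
1 | 1 | 0 | 1 | 1
1 | 1 | 1 | 0 | 0
1 | 1 | 1 | 1 | 1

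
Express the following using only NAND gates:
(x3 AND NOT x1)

((x3 NAND (x1 NAND x1)) NAND (x3 NAND (x1 NAND x1)))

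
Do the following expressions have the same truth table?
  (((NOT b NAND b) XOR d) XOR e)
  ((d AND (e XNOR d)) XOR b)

No. Counterexample: with d=0, e=0, b=0, Expression 1 = 1 but Expression 2 = 0.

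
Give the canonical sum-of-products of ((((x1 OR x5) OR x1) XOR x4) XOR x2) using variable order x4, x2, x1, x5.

Σm(1, 2, 3, 4, 8, 13, 14, 15) = (NOT x4 AND NOT x2 AND NOT x1 AND x5) OR (NOT x4 AND NOT x2 AND x1 AND NOT x5) OR (NOT x4 AND NOT x2 AND x1 AND x5) OR (NOT x4 AND x2 AND NOT x1 AND NOT x5) OR (x4 AND NOT x2 AND NOT x1 AND NOT x5) OR (x4 AND x2 AND NOT x1 AND x5) OR (x4 AND x2 AND x1 AND NOT x5) OR (x4 AND x2 AND x1 AND x5)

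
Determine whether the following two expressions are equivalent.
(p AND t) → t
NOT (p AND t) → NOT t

No, Inverse is not equivalent to original (counterexample: p=0, t=1, r=0)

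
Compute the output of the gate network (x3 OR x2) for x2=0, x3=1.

Substituting: (1 OR 0)
= 1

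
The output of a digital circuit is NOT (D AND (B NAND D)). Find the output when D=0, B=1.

Substituting: NOT (0 AND (1 NAND 0))
= 1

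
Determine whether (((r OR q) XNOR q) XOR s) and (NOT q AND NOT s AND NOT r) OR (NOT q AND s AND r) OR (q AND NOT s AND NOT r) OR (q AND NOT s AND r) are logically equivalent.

Yes, they are equivalent — the two output columns agree on all 8 assignments:
q | s | r | Expression 1 | Expression 2
---------------------------------------
0 | 0 | 0 | 1 | 1
0 | 0 | 1 | 0 | 0
0 | 1 | 0 | 0 | 0
0 | 1 | 1 | 1 | 1
1 | 0 | 0 | 1 | 1
1 | 0 | 1 | 1 | 1
1 | 1 | 0 | 0 | 0
1 | 1 | 1 | 0 | 0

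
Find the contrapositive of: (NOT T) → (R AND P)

Contrapositive: NOT (R AND P) → T
Note: A statement and its contrapositive are logically equivalent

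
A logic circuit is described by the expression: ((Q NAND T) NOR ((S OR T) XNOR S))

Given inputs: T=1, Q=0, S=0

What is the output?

Substituting: ((0 NAND 1) NOR ((0 OR 1) XNOR 0))
= 0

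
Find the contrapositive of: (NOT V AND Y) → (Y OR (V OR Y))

Contrapositive: NOT (Y OR (V OR Y)) → NOT (NOT V AND Y)
Note: A statement and its contrapositive are logically equivalent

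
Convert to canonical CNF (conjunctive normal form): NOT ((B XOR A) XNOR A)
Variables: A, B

(A OR B) AND (NOT A OR B)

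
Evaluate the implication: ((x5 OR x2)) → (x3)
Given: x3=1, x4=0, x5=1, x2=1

Antecedent ((x5 OR x2)) = 1; consequent (x3) = 1.
1 → 1 = 1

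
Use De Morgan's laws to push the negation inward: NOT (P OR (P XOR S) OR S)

NOT P AND NOT (P XOR S) AND NOT S
De Morgan's: NOT(OR of terms) = AND of negations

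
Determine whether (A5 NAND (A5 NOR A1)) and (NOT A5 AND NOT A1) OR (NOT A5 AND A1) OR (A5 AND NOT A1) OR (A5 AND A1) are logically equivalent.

Yes, they are equivalent — the two output columns agree on all 4 assignments:
A5 | A1 | Expression 1 | Expression 2
-------------------------------------
0 | 0 | 1 | 1
0 | 1 | 1 | 1
1 | 0 | 1 | 1
1 | 1 | 1 | 1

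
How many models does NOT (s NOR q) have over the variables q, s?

Satisfying assignments: (0,1), (1,0), (1,1)
Count: 3 out of 4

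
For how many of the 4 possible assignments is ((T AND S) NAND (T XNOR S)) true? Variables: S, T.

Satisfying assignments: (0,0), (0,1), (1,0)
Count: 3 out of 4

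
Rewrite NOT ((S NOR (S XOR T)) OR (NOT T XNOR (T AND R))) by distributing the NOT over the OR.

NOT (S NOR (S XOR T)) AND NOT (NOT T XNOR (T AND R))
De Morgan's: NOT(OR of terms) = AND of negations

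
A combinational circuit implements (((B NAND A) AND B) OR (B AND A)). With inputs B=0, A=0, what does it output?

Substituting: (((0 NAND 0) AND 0) OR (0 AND 0))
= 0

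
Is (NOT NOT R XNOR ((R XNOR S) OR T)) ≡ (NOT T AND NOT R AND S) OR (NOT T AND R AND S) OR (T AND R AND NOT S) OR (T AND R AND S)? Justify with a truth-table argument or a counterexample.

Yes, they are equivalent — the two output columns agree on all 8 assignments:
T | R | S | Expression 1 | Expression 2
---------------------------------------
0 | 0 | 0 | 0 | 0
0 | 0 | 1 | 1 | 1
0 | 1 | 0 | 0 | 0
0 | 1 | 1 | 1 | 1
1 | 0 | 0 | 0 | 0
1 | 0 | 1 | 0 | 0
1 | 1 | 0 | 1 | 1
1 | 1 | 1 | 1 | 1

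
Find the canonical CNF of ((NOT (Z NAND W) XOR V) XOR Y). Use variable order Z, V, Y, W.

(Z OR V OR Y OR W) AND (Z OR V OR Y OR NOT W) AND (Z OR NOT V OR NOT Y OR W) AND (Z OR NOT V OR NOT Y OR NOT W) AND (NOT Z OR V OR Y OR W) AND (NOT Z OR V OR NOT Y OR NOT W) AND (NOT Z OR NOT V OR Y OR NOT W) AND (NOT Z OR NOT V OR NOT Y OR W)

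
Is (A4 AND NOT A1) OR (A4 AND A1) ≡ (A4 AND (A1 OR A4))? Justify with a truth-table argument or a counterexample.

Yes, they are equivalent — the two output columns agree on all 4 assignments:
A4 | A1 | Expression 1 | Expression 2
-------------------------------------
0 | 0 | 0 | 0
0 | 1 | 0 | 0
1 | 0 | 1 | 1
1 | 1 | 1 | 1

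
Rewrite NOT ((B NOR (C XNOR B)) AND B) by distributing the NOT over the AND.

NOT (B NOR (C XNOR B)) OR NOT B
De Morgan's: NOT(AND of terms) = OR of negations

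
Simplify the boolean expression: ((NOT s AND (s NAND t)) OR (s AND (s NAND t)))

By distribution ((E AND v) OR (E AND NOT v) = E):
= (s NAND t)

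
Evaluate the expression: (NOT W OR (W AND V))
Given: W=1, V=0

Substituting: (NOT 1 OR (1 AND 0))
= 0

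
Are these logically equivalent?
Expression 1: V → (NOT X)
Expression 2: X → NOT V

Yes, Contrapositive is always equivalent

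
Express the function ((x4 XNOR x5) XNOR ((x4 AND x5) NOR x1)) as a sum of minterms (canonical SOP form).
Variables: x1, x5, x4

Σm(0, 5, 6) = (NOT x1 AND NOT x5 AND NOT x4) OR (x1 AND NOT x5 AND x4) OR (x1 AND x5 AND NOT x4)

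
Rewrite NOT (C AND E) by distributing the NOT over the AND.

NOT C OR NOT E
De Morgan's: NOT(AND of terms) = OR of negations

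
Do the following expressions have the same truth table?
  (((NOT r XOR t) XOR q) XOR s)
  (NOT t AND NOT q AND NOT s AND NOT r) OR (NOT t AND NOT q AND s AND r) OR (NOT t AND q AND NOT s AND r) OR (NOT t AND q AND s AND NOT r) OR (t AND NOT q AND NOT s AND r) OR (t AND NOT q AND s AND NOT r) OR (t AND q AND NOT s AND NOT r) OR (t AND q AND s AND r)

Yes, they are equivalent — the two output columns agree on all 16 assignments:
t | q | s | r | Expression 1 | Expression 2
-------------------------------------------
0 | 0 | 0 | 0 | 1 | 1
0 | 0 | 0 | 1 | 0 | 0
0 | 0 | 1 | 0 | 0 | 0
0 | 0 | 1 | 1 | 1 | 1
0 | 1 | 0 | 0 | 0 | 0
0 | 1 | 0 | 1 | 1 | 1
0 | 1 | 1 | 0 | 1 | 1
0 | 1 | 1 | 1 | 0 | 0
1 | 0 | 0 | 0 | 0 | 0
1 | 0 | 0 | 1 | 1 | 1
1 | 0 | 1 | 0 | 1 | 1
1 | 0 | 1 | 1 | 0 | 0
1 | 1 | 0 | 0 | 1 | 1
1 | 1 | 0 | 1 | 0 | 0
1 | 1 | 1 | 0 | 0 | 0
1 | 1 | 1 | 1 | 1 | 1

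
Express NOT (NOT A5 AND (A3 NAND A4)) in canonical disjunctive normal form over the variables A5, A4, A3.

(NOT A5 AND A4 AND A3) OR (A5 AND NOT A4 AND NOT A3) OR (A5 AND NOT A4 AND A3) OR (A5 AND A4 AND NOT A3) OR (A5 AND A4 AND A3)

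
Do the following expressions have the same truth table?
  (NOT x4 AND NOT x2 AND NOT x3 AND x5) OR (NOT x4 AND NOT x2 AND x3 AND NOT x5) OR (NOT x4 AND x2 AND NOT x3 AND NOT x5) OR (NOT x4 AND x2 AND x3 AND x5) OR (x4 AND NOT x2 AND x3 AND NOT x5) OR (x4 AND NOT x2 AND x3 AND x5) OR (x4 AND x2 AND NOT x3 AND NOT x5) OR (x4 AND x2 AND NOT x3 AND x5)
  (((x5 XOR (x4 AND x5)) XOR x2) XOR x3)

Yes, they are equivalent — the two output columns agree on all 16 assignments:
x4 | x2 | x3 | x5 | Expression 1 | Expression 2
-----------------------------------------------
0 | 0 | 0 | 0 | 0 | 0
0 | 0 | 0 | 1 | 1 | 1
0 | 0 | 1 | 0 | 1 | 1
0 | 0 | 1 | 1 | 0 | 0
0 | 1 | 0 | 0 | 1 | 1
0 | 1 | 0 | 1 | 0 | 0
0 | 1 | 1 | 0 | 0 | 0
0 | 1 | 1 | 1 | 1 | 1
1 | 0 | 0 | 0 | 0 | 0
1 | 0 | 0 | 1 | 0 | 0
1 | 0 | 1 | 0 | 1 | 1
1 | 0 | 1 | 1 | 1 | 1
1 | 1 | 0 | 0 | 1 | 1
1 | 1 | 0 | 1 | 1 | 1
1 | 1 | 1 | 0 | 0 | 0
1 | 1 | 1 | 1 | 0 | 0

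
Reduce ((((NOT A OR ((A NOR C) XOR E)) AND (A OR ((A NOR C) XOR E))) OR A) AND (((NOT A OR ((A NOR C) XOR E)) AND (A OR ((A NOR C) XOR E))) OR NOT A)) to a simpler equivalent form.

By distribution ((E OR v) AND (E OR NOT v) = E) then distribution ((E OR v) AND (E OR NOT v) = E):
= ((A NOR C) XOR E)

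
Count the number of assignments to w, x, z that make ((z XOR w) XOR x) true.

Satisfying assignments: (0,0,1), (0,1,0), (1,0,0), (1,1,1)
Count: 4 out of 8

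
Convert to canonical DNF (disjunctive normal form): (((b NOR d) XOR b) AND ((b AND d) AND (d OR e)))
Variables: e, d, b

(NOT e AND d AND b) OR (e AND d AND b)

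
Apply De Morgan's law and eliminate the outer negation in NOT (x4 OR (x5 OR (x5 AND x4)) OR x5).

NOT x4 AND NOT (x5 OR (x5 AND x4)) AND NOT x5
De Morgan's: NOT(OR of terms) = AND of negations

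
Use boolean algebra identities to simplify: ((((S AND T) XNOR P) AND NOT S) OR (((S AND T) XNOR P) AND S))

By distribution ((E AND v) OR (E AND NOT v) = E):
= ((S AND T) XNOR P)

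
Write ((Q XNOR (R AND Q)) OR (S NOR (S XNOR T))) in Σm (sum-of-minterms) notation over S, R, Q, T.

Σm(0, 1, 3, 4, 5, 6, 7, 8, 9, 12, 13, 14, 15) = (NOT S AND NOT R AND NOT Q AND NOT T) OR (NOT S AND NOT R AND NOT Q AND T) OR (NOT S AND NOT R AND Q AND T) OR (NOT S AND R AND NOT Q AND NOT T) OR (NOT S AND R AND NOT Q AND T) OR (NOT S AND R AND Q AND NOT T) OR (NOT S AND R AND Q AND T) OR (S AND NOT R AND NOT Q AND NOT T) OR (S AND NOT R AND NOT Q AND T) OR (S AND R AND NOT Q AND NOT T) OR (S AND R AND NOT Q AND T) OR (S AND R AND Q AND NOT T) OR (S AND R AND Q AND T)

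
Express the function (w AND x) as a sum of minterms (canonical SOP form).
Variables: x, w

Σm(3) = (x AND w)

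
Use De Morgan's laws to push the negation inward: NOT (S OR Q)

NOT S AND NOT Q
De Morgan's: NOT(OR of terms) = AND of negations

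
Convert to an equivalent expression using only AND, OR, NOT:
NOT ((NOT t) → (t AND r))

(NOT t) AND NOT (t AND r)
(Negated implication: NOT(A → B) = A AND NOT B)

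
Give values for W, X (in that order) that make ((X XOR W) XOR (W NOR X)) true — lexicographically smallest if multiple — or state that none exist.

W=0, X=0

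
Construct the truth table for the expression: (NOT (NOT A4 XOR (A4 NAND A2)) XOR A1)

A4 | A1 | A2 | Output
---------------------
0 | 0 | 0 | 1
0 | 0 | 1 | 1
0 | 1 | 0 | 0
0 | 1 | 1 | 0
1 | 0 | 0 | 0
1 | 0 | 1 | 1
1 | 1 | 0 | 1
1 | 1 | 1 | 0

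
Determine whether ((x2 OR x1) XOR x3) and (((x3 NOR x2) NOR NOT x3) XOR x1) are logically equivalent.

No. Counterexample: with x1=0, x3=0, x2=1, Expression 1 = 1 but Expression 2 = 0.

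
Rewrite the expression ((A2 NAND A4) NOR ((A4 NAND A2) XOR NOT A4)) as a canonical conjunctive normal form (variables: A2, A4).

(A2 OR A4) AND (A2 OR NOT A4) AND (NOT A2 OR A4)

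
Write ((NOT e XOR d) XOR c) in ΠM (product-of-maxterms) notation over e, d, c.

ΠM(1, 2, 4, 7) = (e OR d OR NOT c) AND (e OR NOT d OR c) AND (NOT e OR d OR c) AND (NOT e OR NOT d OR NOT c)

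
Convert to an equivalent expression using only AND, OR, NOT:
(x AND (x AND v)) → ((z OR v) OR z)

NOT (x AND (x AND v)) OR ((z OR v) OR z)
(Implication elimination: A → B = NOT A OR B)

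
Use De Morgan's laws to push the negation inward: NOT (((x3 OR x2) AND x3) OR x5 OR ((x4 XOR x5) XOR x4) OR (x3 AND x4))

NOT ((x3 OR x2) AND x3) AND NOT x5 AND NOT ((x4 XOR x5) XOR x4) AND NOT (x3 AND x4)
De Morgan's: NOT(OR of terms) = AND of negations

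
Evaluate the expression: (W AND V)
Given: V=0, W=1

Substituting: (1 AND 0)
= 0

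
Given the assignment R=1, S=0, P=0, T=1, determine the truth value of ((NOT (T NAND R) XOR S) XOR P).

Substituting: ((NOT (1 NAND 1) XOR 0) XOR 0)
= 1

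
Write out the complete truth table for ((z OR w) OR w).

w | z | Output
--------------
0 | 0 | 0
0 | 1 | 1
1 | 0 | 1
1 | 1 | 1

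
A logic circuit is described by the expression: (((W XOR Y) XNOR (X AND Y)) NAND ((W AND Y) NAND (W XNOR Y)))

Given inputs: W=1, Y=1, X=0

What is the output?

Substituting: (((1 XOR 1) XNOR (0 AND 1)) NAND ((1 AND 1) NAND (1 XNOR 1)))
= 1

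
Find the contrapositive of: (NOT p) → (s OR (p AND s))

Contrapositive: NOT (s OR (p AND s)) → p
Note: A statement and its contrapositive are logically equivalent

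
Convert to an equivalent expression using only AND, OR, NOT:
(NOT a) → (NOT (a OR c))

a OR (NOT (a OR c))
(Implication elimination: A → B = NOT A OR B)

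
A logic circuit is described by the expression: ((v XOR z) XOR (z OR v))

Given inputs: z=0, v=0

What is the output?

Substituting: ((0 XOR 0) XOR (0 OR 0))
= 0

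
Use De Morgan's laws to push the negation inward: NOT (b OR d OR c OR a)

NOT b AND NOT d AND NOT c AND NOT a
De Morgan's: NOT(OR of terms) = AND of negations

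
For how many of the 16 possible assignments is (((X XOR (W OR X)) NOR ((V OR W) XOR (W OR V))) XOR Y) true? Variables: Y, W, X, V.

Satisfying assignments: (0,0,0,0), (0,0,0,1), (0,0,1,0), (0,0,1,1), (0,1,1,0), (0,1,1,1), (1,1,0,0), (1,1,0,1)
Count: 8 out of 16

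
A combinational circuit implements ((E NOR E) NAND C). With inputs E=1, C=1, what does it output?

Substituting: ((1 NOR 1) NAND 1)
= 1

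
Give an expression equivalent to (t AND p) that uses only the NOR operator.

((t NOR t) NOR (p NOR p))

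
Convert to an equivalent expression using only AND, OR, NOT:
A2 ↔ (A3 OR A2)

(A2 AND (A3 OR A2)) OR (NOT A2 AND NOT (A3 OR A2))
(Biconditional = both true or both false)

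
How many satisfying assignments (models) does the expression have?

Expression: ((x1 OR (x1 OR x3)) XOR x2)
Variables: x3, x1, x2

Satisfying assignments: (0,0,1), (0,1,0), (1,0,0), (1,1,0)
Count: 4 out of 8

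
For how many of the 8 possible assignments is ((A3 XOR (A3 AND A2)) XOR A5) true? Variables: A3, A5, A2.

Satisfying assignments: (0,1,0), (0,1,1), (1,0,0), (1,1,1)
Count: 4 out of 8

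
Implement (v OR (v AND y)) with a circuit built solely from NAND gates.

((v NAND v) NAND (((v NAND y) NAND (v NAND y)) NAND ((v NAND y) NAND (v NAND y))))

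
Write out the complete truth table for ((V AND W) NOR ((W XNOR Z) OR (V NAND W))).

W | Z | V | Output
------------------
0 | 0 | 0 | 0
0 | 0 | 1 | 0
0 | 1 | 0 | 0
0 | 1 | 1 | 0
1 | 0 | 0 | 0
1 | 0 | 1 | 0
1 | 1 | 0 | 0
1 | 1 | 1 | 0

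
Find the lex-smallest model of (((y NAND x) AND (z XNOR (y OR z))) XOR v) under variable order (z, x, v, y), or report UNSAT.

z=0, x=0, v=0, y=0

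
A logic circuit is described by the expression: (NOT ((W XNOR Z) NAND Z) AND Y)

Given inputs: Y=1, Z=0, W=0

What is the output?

Substituting: (NOT ((0 XNOR 0) NAND 0) AND 1)
= 0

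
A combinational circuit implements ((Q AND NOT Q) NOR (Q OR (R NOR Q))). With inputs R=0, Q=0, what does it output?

Substituting: ((0 AND NOT 0) NOR (0 OR (0 NOR 0)))
= 0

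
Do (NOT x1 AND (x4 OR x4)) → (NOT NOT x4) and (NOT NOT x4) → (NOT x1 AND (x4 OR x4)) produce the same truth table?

No, Converse is not equivalent to original (counterexample: x1=1, x4=1)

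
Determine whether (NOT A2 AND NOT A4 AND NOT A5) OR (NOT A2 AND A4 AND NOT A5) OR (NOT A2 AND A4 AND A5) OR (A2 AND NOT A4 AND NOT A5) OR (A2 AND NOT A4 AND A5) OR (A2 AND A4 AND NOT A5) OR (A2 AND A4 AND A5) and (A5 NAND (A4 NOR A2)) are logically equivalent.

Yes, they are equivalent — the two output columns agree on all 8 assignments:
A2 | A4 | A5 | Expression 1 | Expression 2
------------------------------------------
0 | 0 | 0 | 1 | 1
0 | 0 | 1 | 0 | 0
0 | 1 | 0 | 1 | 1
0 | 1 | 1 | 1 | 1
1 | 0 | 0 | 1 | 1
1 | 0 | 1 | 1 | 1
1 | 1 | 0 | 1 | 1
1 | 1 | 1 | 1 | 1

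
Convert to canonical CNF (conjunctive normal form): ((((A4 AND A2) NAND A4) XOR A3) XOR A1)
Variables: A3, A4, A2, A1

(A3 OR A4 OR A2 OR NOT A1) AND (A3 OR A4 OR NOT A2 OR NOT A1) AND (A3 OR NOT A4 OR A2 OR NOT A1) AND (A3 OR NOT A4 OR NOT A2 OR A1) AND (NOT A3 OR A4 OR A2 OR A1) AND (NOT A3 OR A4 OR NOT A2 OR A1) AND (NOT A3 OR NOT A4 OR A2 OR A1) AND (NOT A3 OR NOT A4 OR NOT A2 OR NOT A1)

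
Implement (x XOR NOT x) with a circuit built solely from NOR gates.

((((x NOR (x NOR x)) NOR (x NOR (x NOR x))) NOR ((x NOR (x NOR x)) NOR (x NOR (x NOR x)))) NOR ((((x NOR x) NOR ((x NOR x) NOR (x NOR x))) NOR ((x NOR x) NOR ((x NOR x) NOR (x NOR x)))) NOR (((x NOR x) NOR ((x NOR x) NOR (x NOR x))) NOR ((x NOR x) NOR ((x NOR x) NOR (x NOR x))))))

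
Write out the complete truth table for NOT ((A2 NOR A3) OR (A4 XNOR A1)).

A2 | A1 | A3 | A4 | Output
--------------------------
0 | 0 | 0 | 0 | 0
0 | 0 | 0 | 1 | 0
0 | 0 | 1 | 0 | 0
0 | 0 | 1 | 1 | 1
0 | 1 | 0 | 0 | 0
0 | 1 | 0 | 1 | 0
0 | 1 | 1 | 0 | 1
0 | 1 | 1 | 1 | 0
1 | 0 | 0 | 0 | 0
1 | 0 | 0 | 1 | 1
1 | 0 | 1 | 0 | 0
1 | 0 | 1 | 1 | 1
1 | 1 | 0 | 0 | 1
1 | 1 | 0 | 1 | 0
1 | 1 | 1 | 0 | 1
1 | 1 | 1 | 1 | 0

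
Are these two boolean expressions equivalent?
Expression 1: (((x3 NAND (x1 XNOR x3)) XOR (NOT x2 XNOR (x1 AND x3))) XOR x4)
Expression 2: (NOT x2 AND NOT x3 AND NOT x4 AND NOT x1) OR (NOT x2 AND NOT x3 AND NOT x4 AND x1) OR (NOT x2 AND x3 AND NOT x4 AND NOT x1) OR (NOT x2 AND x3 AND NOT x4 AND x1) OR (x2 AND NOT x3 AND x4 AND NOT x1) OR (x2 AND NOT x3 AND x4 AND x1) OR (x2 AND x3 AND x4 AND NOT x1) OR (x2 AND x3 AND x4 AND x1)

Yes, they are equivalent — the two output columns agree on all 16 assignments:
x2 | x3 | x4 | x1 | Expression 1 | Expression 2
-----------------------------------------------
0 | 0 | 0 | 0 | 1 | 1
0 | 0 | 0 | 1 | 1 | 1
0 | 0 | 1 | 0 | 0 | 0
0 | 0 | 1 | 1 | 0 | 0
0 | 1 | 0 | 0 | 1 | 1
0 | 1 | 0 | 1 | 1 | 1
0 | 1 | 1 | 0 | 0 | 0
0 | 1 | 1 | 1 | 0 | 0
1 | 0 | 0 | 0 | 0 | 0
1 | 0 | 0 | 1 | 0 | 0
1 | 0 | 1 | 0 | 1 | 1
1 | 0 | 1 | 1 | 1 | 1
1 | 1 | 0 | 0 | 0 | 0
1 | 1 | 0 | 1 | 0 | 0
1 | 1 | 1 | 0 | 1 | 1
1 | 1 | 1 | 1 | 1 | 1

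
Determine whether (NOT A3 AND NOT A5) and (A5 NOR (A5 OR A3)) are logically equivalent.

Yes, they are equivalent — the two output columns agree on all 4 assignments:
A3 | A5 | Expression 1 | Expression 2
-------------------------------------
0 | 0 | 1 | 1
0 | 1 | 0 | 0
1 | 0 | 0 | 0
1 | 1 | 0 | 0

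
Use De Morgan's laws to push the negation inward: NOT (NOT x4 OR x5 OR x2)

x4 AND NOT x5 AND NOT x2
De Morgan's: NOT(OR of terms) = AND of negations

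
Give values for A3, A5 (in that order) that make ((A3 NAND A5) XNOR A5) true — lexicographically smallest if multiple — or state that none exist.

A3=0, A5=1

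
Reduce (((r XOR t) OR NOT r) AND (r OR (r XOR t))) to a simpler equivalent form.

By distribution ((E OR v) AND (E OR NOT v) = E):
= (r XOR t)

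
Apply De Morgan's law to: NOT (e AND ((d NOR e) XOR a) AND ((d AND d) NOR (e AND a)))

NOT e OR NOT ((d NOR e) XOR a) OR NOT ((d AND d) NOR (e AND a))
De Morgan's: NOT(AND of terms) = OR of negations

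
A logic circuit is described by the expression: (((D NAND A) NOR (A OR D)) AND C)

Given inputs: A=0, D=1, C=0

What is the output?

Substituting: (((1 NAND 0) NOR (0 OR 1)) AND 0)
= 0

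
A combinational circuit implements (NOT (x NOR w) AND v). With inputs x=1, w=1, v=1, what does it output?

Substituting: (NOT (1 NOR 1) AND 1)
= 1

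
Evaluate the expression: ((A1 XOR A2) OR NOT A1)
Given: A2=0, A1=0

Substituting: ((0 XOR 0) OR NOT 0)
= 1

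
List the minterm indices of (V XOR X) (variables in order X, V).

Σm(1, 2) = (NOT X AND V) OR (X AND NOT V)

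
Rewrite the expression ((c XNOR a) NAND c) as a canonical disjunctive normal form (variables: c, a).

(NOT c AND NOT a) OR (NOT c AND a) OR (c AND NOT a)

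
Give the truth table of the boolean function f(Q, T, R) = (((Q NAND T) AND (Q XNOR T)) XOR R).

Q | T | R | Output
------------------
0 | 0 | 0 | 1
0 | 0 | 1 | 0
0 | 1 | 0 | 0
0 | 1 | 1 | 1
1 | 0 | 0 | 0
1 | 0 | 1 | 1
1 | 1 | 0 | 0
1 | 1 | 1 | 1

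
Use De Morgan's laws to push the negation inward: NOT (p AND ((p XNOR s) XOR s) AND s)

NOT p OR NOT ((p XNOR s) XOR s) OR NOT s
De Morgan's: NOT(AND of terms) = OR of negations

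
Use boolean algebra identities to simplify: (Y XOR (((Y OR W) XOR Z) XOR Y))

By XOR self-cancellation ((E XOR v) XOR v = E):
= ((Y OR W) XOR Z)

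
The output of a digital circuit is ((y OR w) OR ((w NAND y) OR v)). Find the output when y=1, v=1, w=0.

Substituting: ((1 OR 0) OR ((0 NAND 1) OR 1))
= 1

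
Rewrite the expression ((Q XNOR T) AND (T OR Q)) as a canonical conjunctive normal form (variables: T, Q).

(T OR Q) AND (T OR NOT Q) AND (NOT T OR Q)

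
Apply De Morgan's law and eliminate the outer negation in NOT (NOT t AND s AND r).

t OR NOT s OR NOT r
De Morgan's: NOT(AND of terms) = OR of negations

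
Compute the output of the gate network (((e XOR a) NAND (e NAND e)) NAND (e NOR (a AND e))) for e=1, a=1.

Substituting: (((1 XOR 1) NAND (1 NAND 1)) NAND (1 NOR (1 AND 1)))
= 1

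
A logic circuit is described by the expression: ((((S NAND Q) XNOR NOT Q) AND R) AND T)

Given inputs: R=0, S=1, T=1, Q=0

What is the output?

Substituting: ((((1 NAND 0) XNOR NOT 0) AND 0) AND 1)
= 0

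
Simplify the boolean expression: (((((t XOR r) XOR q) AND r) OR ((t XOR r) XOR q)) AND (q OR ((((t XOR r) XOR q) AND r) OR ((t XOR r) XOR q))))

By absorption (E AND (E OR v) = E) then absorption (E OR (E AND v) = E):
= ((t XOR r) XOR q)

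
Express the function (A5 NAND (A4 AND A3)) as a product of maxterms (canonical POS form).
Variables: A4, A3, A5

ΠM(7) = (NOT A4 OR NOT A3 OR NOT A5)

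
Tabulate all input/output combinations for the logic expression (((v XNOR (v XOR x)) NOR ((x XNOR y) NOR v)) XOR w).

x | v | y | w | Output
----------------------
0 | 0 | 0 | 0 | 0
0 | 0 | 0 | 1 | 1
0 | 0 | 1 | 0 | 0
0 | 0 | 1 | 1 | 1
0 | 1 | 0 | 0 | 0
0 | 1 | 0 | 1 | 1
0 | 1 | 1 | 0 | 0
0 | 1 | 1 | 1 | 1
1 | 0 | 0 | 0 | 0
1 | 0 | 0 | 1 | 1
1 | 0 | 1 | 0 | 1
1 | 0 | 1 | 1 | 0
1 | 1 | 0 | 0 | 1
1 | 1 | 0 | 1 | 0
1 | 1 | 1 | 0 | 1
1 | 1 | 1 | 1 | 0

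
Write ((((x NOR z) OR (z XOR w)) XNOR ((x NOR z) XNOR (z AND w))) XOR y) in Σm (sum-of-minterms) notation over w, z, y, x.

Σm(2, 3, 4, 5, 9, 10, 12, 13) = (NOT w AND NOT z AND y AND NOT x) OR (NOT w AND NOT z AND y AND x) OR (NOT w AND z AND NOT y AND NOT x) OR (NOT w AND z AND NOT y AND x) OR (w AND NOT z AND NOT y AND x) OR (w AND NOT z AND y AND NOT x) OR (w AND z AND NOT y AND NOT x) OR (w AND z AND NOT y AND x)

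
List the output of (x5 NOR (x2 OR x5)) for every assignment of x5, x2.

x5 | x2 | Output
----------------
0 | 0 | 1
0 | 1 | 0
1 | 0 | 0
1 | 1 | 0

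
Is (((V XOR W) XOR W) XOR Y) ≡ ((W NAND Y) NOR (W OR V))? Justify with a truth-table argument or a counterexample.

No. Counterexample: with Y=0, V=1, W=0, Expression 1 = 1 but Expression 2 = 0.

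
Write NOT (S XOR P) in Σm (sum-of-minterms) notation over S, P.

Σm(0, 3) = (NOT S AND NOT P) OR (S AND P)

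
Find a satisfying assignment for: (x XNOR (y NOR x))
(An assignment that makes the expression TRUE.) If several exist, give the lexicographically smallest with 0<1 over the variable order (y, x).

y=1, x=0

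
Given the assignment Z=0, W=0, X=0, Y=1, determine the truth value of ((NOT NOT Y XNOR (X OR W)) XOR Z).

Substituting: ((NOT NOT 1 XNOR (0 OR 0)) XOR 0)
= 0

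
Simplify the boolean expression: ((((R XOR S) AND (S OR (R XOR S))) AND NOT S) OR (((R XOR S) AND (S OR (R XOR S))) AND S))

By distribution ((E AND v) OR (E AND NOT v) = E) then absorption (E AND (E OR v) = E):
= (R XOR S)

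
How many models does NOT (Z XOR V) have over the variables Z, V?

Satisfying assignments: (0,0), (1,1)
Count: 2 out of 4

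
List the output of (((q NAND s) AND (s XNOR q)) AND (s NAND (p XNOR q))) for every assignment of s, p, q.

s | p | q | Output
------------------
0 | 0 | 0 | 1
0 | 0 | 1 | 0
0 | 1 | 0 | 1
0 | 1 | 1 | 0
1 | 0 | 0 | 0
1 | 0 | 1 | 0
1 | 1 | 0 | 0
1 | 1 | 1 | 0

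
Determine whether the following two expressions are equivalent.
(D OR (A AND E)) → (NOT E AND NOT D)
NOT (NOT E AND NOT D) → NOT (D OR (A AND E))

Yes, Contrapositive is always equivalent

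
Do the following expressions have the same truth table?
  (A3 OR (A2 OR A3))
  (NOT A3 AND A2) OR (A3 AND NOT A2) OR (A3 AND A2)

Yes, they are equivalent — the two output columns agree on all 4 assignments:
A3 | A2 | Expression 1 | Expression 2
-------------------------------------
0 | 0 | 0 | 0
0 | 1 | 1 | 1
1 | 0 | 1 | 1
1 | 1 | 1 | 1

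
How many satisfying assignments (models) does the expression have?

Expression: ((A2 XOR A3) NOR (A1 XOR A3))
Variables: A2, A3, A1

Satisfying assignments: (0,0,0), (1,1,1)
Count: 2 out of 8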